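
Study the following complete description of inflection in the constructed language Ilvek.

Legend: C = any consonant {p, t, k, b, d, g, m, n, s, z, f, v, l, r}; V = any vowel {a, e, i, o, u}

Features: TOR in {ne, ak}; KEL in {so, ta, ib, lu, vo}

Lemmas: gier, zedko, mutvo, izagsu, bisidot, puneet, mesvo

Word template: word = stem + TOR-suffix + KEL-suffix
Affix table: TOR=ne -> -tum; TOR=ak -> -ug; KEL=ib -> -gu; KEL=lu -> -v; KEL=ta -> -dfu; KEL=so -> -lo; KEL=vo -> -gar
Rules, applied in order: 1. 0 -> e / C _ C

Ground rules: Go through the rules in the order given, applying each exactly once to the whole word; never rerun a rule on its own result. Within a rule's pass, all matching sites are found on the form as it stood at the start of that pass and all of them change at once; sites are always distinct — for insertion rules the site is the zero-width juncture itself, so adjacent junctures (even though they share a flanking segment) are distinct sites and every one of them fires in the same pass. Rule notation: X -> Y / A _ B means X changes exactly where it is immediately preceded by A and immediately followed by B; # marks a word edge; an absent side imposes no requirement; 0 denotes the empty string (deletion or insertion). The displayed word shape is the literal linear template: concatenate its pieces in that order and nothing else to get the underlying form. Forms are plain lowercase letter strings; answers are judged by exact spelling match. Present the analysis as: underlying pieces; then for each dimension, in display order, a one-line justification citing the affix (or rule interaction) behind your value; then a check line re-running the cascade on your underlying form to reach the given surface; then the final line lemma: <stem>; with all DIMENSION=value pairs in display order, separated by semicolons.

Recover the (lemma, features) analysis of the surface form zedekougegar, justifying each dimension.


underlying: zedko-ug-gar
TOR=ak - signalled by the affix -ug
KEL=vo - signalled by the affix -gar
check: zedkouggar -> zedekougegar
lemma: zedko; TOR=ak; KEL=vo


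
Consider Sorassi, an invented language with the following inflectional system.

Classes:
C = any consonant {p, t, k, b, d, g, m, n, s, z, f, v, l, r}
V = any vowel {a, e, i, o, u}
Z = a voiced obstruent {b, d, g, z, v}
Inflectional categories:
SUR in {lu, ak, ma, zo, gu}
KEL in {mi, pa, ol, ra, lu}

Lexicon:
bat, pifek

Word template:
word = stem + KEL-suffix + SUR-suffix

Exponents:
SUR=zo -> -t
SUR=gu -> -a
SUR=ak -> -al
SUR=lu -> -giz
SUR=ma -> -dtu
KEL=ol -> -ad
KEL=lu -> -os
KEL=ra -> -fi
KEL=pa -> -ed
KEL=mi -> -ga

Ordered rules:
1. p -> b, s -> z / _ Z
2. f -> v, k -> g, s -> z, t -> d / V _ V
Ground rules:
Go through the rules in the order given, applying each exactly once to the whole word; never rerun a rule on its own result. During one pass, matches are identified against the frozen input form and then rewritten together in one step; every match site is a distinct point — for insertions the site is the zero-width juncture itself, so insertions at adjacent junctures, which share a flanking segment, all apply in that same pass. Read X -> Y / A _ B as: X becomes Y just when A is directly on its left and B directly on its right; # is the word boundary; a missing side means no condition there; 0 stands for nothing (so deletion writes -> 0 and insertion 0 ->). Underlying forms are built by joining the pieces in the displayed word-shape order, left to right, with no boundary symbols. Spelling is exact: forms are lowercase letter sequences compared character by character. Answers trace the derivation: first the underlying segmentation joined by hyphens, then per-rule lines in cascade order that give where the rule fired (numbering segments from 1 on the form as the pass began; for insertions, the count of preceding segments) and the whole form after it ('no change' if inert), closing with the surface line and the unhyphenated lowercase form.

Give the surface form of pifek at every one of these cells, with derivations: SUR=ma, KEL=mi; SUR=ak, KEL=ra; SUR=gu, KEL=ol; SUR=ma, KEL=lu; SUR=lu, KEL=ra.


cell SUR=ma, KEL=mi:
underlying: pifek-ga-dtu
1. p -> b, s -> z / _ Z: no change
2. f -> v, k -> g, s -> z, t -> d / V _ V: fires at position(s) 3: pivekgadtu
surface: pivekgadtu

cell SUR=ak, KEL=ra:
underlying: pifek-fi-al
1. p -> b, s -> z / _ Z: no change
2. f -> v, k -> g, s -> z, t -> d / V _ V: fires at position(s) 3: pivekfial
surface: pivekfial

cell SUR=gu, KEL=ol:
underlying: pifek-ad-a
1. p -> b, s -> z / _ Z: no change
2. f -> v, k -> g, s -> z, t -> d / V _ V: fires at position(s) 3, 5: pivegada
surface: pivegada

cell SUR=ma, KEL=lu:
underlying: pifek-os-dtu
1. p -> b, s -> z / _ Z: fires at position(s) 7: pifekozdtu
2. f -> v, k -> g, s -> z, t -> d / V _ V: fires at position(s) 3, 5: pivegozdtu
surface: pivegozdtu

cell SUR=lu, KEL=ra:
underlying: pifek-fi-giz
1. p -> b, s -> z / _ Z: no change
2. f -> v, k -> g, s -> z, t -> d / V _ V: fires at position(s) 3: pivekfigiz
surface: pivekfigiz


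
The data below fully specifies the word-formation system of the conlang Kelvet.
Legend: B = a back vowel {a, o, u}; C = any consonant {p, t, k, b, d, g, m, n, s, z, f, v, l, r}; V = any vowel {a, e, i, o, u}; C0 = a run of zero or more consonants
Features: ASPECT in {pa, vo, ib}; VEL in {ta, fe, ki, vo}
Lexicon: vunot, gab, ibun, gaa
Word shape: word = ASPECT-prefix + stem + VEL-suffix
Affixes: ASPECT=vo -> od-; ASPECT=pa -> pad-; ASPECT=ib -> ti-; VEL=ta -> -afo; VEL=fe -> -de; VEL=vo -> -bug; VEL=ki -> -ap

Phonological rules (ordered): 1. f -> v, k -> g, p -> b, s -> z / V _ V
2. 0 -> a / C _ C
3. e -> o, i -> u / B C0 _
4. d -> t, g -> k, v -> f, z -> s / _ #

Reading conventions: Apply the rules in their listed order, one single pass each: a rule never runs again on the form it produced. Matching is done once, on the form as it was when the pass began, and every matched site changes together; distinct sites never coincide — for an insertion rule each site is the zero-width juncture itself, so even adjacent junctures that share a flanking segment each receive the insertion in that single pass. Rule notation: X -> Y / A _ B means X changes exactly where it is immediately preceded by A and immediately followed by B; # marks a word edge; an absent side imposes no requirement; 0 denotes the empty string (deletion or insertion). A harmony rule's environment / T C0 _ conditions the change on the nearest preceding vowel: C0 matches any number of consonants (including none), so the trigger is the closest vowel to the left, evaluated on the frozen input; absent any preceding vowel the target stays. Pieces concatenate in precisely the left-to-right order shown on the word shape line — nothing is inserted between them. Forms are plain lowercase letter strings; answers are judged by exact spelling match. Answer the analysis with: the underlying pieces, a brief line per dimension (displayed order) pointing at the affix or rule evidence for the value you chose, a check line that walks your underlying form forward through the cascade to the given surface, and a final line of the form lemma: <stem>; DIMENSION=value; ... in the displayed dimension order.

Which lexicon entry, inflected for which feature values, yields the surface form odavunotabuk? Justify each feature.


underlying: od-vunot-bug
ASPECT=vo - signalled by the affix od-
VEL=vo - signalled by the affix -bug
check: odvunotbug -> odvunotbug -> odavunotabug -> odavunotabug -> odavunotabuk
lemma: vunot; ASPECT=vo; VEL=vo


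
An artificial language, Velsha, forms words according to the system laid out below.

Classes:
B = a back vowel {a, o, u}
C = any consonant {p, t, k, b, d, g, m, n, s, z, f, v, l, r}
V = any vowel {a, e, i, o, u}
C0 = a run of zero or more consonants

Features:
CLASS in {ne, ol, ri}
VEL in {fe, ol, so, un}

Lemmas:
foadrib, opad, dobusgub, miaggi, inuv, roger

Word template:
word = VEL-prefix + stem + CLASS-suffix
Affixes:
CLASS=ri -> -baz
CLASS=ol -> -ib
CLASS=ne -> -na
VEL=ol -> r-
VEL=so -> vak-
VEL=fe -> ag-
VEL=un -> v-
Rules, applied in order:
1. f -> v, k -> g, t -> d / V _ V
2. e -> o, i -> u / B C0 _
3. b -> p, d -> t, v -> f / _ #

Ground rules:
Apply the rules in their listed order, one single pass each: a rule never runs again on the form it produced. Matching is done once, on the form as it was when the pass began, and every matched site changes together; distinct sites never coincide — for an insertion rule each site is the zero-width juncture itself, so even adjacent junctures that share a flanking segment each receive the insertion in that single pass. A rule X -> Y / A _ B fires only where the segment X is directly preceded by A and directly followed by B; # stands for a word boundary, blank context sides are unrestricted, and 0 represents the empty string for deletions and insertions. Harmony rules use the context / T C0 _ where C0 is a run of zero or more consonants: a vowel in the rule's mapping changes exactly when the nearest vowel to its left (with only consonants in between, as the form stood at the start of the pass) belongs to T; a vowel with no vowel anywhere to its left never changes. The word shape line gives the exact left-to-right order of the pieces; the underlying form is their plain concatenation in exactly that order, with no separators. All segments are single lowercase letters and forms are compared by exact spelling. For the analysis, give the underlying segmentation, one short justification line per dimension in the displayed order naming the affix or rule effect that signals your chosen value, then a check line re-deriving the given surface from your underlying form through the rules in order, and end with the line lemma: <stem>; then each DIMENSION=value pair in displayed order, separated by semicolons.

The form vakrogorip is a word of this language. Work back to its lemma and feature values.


underlying: vak-roger-ib
CLASS=ol - signalled by the affix -ib
VEL=so - signalled by the affix vak-
check: vakrogerib -> vakrogerib -> vakrogorib -> vakrogorip
lemma: roger; CLASS=ol; VEL=so


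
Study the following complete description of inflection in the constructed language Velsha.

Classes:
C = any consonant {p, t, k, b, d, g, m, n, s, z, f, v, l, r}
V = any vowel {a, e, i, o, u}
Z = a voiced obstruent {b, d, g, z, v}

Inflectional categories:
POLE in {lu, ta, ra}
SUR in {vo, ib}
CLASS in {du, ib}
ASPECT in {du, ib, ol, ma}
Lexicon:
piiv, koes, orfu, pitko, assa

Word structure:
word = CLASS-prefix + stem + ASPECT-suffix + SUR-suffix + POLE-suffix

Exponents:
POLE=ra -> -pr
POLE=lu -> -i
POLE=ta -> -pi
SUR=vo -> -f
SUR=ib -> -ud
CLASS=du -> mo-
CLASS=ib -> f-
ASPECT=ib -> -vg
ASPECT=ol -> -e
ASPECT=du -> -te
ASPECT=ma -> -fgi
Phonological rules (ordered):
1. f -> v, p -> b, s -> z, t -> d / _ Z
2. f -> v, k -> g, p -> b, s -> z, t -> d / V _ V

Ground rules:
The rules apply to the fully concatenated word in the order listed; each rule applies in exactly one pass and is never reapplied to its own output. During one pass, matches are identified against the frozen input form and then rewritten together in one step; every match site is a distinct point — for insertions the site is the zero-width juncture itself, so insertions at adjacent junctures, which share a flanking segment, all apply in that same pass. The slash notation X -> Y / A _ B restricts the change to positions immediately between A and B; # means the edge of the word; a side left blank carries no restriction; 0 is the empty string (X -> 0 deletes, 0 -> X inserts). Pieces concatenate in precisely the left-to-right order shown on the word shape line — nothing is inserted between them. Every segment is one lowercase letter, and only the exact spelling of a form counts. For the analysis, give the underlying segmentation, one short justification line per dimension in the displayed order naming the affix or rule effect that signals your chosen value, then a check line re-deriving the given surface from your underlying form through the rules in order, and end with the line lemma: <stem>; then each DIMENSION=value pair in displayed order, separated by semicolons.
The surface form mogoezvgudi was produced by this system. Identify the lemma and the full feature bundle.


underlying: mo-koes-vg-ud-i
POLE=lu - signalled by the affix -i
SUR=ib - signalled by the affix -ud
CLASS=du - signalled by the affix mo-
ASPECT=ib - signalled by the affix -vg
check: mokoesvgudi -> mokoezvgudi -> mogoezvgudi
lemma: koes; POLE=lu; SUR=ib; CLASS=du; ASPECT=ib


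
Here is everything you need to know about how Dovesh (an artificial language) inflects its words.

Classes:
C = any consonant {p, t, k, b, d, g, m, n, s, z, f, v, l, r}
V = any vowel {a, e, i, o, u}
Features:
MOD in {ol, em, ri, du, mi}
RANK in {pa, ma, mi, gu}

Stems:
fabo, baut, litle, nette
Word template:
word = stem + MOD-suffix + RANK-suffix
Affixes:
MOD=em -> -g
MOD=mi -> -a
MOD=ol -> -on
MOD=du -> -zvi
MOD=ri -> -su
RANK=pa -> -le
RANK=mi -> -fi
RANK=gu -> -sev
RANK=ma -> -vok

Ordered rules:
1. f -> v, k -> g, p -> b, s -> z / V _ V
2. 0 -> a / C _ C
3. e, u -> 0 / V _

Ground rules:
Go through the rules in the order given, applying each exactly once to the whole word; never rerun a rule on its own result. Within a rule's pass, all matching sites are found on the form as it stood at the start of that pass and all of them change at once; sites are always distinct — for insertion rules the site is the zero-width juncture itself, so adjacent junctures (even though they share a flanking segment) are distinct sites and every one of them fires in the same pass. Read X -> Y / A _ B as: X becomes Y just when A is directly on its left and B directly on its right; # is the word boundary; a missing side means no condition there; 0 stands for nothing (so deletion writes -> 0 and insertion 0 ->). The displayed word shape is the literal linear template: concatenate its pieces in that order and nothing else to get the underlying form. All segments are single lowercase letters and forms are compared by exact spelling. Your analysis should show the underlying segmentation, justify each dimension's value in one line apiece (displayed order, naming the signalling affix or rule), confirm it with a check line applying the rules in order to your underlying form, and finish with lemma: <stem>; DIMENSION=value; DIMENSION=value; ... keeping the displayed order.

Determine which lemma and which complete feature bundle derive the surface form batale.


underlying: baut-a-le
MOD=mi - signalled by the affix -a
RANK=pa - signalled by the affix -le
check: bautale -> bautale -> bautale -> batale
lemma: baut; MOD=mi; RANK=pa


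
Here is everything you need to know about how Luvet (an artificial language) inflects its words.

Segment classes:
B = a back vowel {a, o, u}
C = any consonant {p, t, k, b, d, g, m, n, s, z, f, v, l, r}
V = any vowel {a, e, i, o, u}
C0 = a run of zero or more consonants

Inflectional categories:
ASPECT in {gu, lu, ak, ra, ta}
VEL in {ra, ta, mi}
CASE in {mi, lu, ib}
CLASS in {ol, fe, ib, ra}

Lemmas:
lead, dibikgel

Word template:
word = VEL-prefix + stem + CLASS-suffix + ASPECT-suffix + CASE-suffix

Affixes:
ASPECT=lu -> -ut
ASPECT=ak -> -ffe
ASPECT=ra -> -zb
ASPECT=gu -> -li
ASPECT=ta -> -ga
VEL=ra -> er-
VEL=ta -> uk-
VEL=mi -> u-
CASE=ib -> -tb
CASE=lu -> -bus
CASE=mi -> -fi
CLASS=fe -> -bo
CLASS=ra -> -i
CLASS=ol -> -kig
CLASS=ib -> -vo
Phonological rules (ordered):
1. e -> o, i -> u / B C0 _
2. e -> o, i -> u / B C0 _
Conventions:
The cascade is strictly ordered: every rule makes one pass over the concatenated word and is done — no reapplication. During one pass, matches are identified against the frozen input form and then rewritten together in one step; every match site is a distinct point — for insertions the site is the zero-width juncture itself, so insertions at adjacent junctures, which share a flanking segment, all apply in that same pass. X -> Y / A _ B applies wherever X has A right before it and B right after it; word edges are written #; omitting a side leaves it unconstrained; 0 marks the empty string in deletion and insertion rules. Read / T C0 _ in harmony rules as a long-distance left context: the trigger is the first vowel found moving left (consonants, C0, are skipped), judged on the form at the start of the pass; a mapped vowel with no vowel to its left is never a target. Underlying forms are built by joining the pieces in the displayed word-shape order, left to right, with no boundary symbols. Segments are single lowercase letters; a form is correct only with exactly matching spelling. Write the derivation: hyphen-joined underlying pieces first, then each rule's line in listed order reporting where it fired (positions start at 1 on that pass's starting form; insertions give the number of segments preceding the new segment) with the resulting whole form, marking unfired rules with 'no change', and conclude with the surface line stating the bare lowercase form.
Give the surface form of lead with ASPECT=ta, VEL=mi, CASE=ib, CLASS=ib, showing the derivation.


underlying: u-lead-vo-ga-tb
1. e -> o, i -> u / B C0 _: fires at position(s) 3: uloadvogatb
2. e -> o, i -> u / B C0 _: no change
surface: uloadvogatb


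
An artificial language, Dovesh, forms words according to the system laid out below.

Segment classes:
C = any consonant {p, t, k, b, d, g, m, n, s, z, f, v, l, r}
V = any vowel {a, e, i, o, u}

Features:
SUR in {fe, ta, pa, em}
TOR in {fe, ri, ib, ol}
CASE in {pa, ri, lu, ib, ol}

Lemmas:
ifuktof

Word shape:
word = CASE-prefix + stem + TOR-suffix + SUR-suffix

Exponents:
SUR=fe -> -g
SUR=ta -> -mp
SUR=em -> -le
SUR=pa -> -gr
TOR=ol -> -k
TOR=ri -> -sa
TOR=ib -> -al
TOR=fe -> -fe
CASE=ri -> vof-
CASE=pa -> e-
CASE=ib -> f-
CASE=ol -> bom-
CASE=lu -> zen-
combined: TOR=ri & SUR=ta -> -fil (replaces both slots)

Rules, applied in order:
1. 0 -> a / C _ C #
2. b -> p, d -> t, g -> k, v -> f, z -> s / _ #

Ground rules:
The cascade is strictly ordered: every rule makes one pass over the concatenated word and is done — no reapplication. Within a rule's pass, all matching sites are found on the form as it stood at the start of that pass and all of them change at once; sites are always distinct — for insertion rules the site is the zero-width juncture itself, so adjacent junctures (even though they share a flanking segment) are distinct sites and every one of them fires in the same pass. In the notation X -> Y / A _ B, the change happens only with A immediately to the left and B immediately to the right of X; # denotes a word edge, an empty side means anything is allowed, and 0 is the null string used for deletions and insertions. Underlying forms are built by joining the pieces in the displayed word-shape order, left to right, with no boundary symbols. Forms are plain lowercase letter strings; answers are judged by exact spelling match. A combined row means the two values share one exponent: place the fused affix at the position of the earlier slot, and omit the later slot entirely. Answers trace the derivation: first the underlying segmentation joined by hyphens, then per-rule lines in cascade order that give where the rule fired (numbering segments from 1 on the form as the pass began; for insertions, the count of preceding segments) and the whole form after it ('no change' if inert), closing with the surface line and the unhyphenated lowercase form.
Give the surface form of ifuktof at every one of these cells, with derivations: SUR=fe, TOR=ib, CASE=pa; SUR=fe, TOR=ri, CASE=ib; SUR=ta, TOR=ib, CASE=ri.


cell SUR=fe, TOR=ib, CASE=pa:
underlying: e-ifuktof-al-g
1. 0 -> a / C _ C #: inserts after position(s) 10: eifuktofalag
2. b -> p, d -> t, g -> k, v -> f, z -> s / _ #: fires at position(s) 12: eifuktofalak
surface: eifuktofalak

cell SUR=fe, TOR=ri, CASE=ib:
underlying: f-ifuktof-sa-g
1. 0 -> a / C _ C #: no change
2. b -> p, d -> t, g -> k, v -> f, z -> s / _ #: fires at position(s) 11: fifuktofsak
surface: fifuktofsak

cell SUR=ta, TOR=ib, CASE=ri:
underlying: vof-ifuktof-al-mp
1. 0 -> a / C _ C #: inserts after position(s) 13: vofifuktofalmap
2. b -> p, d -> t, g -> k, v -> f, z -> s / _ #: no change
surface: vofifuktofalmap


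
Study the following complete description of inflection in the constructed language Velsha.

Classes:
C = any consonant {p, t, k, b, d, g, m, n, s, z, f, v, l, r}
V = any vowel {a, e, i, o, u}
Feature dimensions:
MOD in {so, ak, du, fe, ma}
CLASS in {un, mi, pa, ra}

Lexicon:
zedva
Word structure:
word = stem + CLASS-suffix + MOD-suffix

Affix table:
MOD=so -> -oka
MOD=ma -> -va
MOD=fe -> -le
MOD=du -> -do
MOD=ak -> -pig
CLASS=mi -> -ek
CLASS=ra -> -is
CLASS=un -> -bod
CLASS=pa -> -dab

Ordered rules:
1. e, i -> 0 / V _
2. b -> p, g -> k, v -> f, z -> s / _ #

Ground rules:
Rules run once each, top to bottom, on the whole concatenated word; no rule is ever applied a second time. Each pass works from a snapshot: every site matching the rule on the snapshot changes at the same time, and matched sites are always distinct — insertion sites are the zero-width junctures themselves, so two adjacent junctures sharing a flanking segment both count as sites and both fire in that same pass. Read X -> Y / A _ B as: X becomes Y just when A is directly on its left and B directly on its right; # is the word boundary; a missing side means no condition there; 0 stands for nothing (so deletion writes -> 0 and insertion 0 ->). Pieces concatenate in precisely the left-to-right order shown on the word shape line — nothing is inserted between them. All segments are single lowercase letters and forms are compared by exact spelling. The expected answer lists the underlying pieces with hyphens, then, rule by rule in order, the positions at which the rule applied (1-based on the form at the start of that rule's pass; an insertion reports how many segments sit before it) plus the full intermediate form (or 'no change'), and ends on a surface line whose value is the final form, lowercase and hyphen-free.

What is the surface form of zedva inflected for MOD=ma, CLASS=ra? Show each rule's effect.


underlying: zedva-is-va
1. e, i -> 0 / V _: fires at position(s) 6: zedvasva
2. b -> p, g -> k, v -> f, z -> s / _ #: no change
surface: zedvasva


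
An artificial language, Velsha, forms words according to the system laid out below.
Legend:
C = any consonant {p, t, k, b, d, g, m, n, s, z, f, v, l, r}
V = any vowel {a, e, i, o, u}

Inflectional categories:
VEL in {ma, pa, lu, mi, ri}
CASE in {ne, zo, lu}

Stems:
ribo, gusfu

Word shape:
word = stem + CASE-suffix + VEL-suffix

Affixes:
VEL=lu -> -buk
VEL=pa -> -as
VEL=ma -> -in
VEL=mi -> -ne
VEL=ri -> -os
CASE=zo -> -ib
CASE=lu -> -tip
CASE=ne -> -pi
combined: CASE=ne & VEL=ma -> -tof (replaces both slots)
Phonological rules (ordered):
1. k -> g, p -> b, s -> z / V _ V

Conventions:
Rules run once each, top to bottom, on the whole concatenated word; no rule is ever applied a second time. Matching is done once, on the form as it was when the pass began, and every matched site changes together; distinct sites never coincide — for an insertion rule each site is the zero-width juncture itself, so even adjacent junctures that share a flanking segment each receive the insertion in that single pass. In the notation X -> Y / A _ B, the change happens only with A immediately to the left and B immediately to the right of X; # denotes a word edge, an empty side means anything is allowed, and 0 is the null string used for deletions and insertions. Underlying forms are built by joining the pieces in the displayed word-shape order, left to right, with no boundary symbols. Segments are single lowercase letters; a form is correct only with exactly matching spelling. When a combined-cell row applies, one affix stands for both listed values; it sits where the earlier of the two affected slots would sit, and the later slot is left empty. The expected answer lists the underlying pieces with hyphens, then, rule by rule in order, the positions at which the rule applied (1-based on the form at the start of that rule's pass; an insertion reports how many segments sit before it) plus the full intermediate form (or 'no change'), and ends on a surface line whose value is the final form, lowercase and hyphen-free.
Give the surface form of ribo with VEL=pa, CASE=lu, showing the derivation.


underlying: ribo-tip-as
1. k -> g, p -> b, s -> z / V _ V: fires at position(s) 7: ribotibas
surface: ribotibas


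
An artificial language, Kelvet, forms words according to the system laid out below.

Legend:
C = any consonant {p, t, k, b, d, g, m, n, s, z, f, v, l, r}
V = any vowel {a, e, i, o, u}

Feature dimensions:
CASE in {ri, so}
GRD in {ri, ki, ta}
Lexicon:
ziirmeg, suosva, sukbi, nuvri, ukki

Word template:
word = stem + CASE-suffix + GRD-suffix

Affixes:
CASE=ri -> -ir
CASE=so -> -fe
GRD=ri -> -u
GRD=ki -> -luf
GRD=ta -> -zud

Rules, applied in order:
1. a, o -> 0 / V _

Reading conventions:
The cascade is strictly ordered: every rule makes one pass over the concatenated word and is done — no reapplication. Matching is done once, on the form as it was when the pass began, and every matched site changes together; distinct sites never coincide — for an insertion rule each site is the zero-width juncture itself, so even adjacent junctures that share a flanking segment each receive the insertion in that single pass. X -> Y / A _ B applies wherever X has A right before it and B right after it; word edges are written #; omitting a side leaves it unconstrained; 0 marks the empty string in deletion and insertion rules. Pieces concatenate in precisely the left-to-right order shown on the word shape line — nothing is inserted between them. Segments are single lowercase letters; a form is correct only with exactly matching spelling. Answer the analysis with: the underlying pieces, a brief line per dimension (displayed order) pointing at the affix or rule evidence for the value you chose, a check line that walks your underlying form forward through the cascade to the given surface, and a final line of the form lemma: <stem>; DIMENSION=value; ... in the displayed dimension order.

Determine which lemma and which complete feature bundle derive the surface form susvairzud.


underlying: suosva-ir-zud
CASE=ri - signalled by the affix -ir
GRD=ta - signalled by the affix -zud
check: suosvairzud -> susvairzud
lemma: suosva; CASE=ri; GRD=ta


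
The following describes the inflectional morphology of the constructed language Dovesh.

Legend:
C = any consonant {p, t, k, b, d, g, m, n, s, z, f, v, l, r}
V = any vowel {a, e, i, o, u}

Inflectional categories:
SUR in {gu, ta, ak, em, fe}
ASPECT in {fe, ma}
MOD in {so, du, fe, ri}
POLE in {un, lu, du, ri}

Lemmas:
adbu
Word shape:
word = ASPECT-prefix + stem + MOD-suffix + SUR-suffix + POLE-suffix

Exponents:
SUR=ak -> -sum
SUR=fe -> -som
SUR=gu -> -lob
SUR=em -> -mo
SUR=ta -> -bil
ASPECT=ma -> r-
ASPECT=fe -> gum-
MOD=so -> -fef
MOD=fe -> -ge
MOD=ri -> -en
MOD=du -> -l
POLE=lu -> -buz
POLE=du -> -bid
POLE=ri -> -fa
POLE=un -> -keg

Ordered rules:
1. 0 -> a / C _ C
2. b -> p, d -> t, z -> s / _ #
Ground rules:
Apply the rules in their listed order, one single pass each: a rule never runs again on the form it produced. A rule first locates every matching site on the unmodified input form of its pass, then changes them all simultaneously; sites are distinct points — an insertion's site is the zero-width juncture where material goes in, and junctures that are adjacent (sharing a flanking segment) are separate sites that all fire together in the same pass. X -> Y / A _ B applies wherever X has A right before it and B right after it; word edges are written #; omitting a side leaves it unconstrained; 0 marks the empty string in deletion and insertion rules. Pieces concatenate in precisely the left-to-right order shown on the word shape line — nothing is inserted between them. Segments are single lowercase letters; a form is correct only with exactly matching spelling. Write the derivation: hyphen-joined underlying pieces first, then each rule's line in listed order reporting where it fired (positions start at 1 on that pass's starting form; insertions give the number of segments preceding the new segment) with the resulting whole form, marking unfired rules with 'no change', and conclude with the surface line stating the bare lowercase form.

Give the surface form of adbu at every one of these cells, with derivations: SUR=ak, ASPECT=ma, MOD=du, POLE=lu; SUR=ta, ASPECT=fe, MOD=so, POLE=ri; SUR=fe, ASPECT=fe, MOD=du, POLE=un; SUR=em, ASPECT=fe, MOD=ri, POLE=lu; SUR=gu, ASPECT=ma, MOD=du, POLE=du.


cell SUR=ak, ASPECT=ma, MOD=du, POLE=lu:
underlying: r-adbu-l-sum-buz
1. 0 -> a / C _ C: inserts after position(s) 3, 6, 9: radabulasumabuz
2. b -> p, d -> t, z -> s / _ #: fires at position(s) 15: radabulasumabus
surface: radabulasumabus

cell SUR=ta, ASPECT=fe, MOD=so, POLE=ri:
underlying: gum-adbu-fef-bil-fa
1. 0 -> a / C _ C: inserts after position(s) 5, 10, 13: gumadabufefabilafa
2. b -> p, d -> t, z -> s / _ #: no change
surface: gumadabufefabilafa

cell SUR=fe, ASPECT=fe, MOD=du, POLE=un:
underlying: gum-adbu-l-som-keg
1. 0 -> a / C _ C: inserts after position(s) 5, 8, 11: gumadabulasomakeg
2. b -> p, d -> t, z -> s / _ #: no change
surface: gumadabulasomakeg

cell SUR=em, ASPECT=fe, MOD=ri, POLE=lu:
underlying: gum-adbu-en-mo-buz
1. 0 -> a / C _ C: inserts after position(s) 5, 9: gumadabuenamobuz
2. b -> p, d -> t, z -> s / _ #: fires at position(s) 16: gumadabuenamobus
surface: gumadabuenamobus

cell SUR=gu, ASPECT=ma, MOD=du, POLE=du:
underlying: r-adbu-l-lob-bid
1. 0 -> a / C _ C: inserts after position(s) 3, 6, 9: radabulalobabid
2. b -> p, d -> t, z -> s / _ #: fires at position(s) 15: radabulalobabit
surface: radabulalobabit


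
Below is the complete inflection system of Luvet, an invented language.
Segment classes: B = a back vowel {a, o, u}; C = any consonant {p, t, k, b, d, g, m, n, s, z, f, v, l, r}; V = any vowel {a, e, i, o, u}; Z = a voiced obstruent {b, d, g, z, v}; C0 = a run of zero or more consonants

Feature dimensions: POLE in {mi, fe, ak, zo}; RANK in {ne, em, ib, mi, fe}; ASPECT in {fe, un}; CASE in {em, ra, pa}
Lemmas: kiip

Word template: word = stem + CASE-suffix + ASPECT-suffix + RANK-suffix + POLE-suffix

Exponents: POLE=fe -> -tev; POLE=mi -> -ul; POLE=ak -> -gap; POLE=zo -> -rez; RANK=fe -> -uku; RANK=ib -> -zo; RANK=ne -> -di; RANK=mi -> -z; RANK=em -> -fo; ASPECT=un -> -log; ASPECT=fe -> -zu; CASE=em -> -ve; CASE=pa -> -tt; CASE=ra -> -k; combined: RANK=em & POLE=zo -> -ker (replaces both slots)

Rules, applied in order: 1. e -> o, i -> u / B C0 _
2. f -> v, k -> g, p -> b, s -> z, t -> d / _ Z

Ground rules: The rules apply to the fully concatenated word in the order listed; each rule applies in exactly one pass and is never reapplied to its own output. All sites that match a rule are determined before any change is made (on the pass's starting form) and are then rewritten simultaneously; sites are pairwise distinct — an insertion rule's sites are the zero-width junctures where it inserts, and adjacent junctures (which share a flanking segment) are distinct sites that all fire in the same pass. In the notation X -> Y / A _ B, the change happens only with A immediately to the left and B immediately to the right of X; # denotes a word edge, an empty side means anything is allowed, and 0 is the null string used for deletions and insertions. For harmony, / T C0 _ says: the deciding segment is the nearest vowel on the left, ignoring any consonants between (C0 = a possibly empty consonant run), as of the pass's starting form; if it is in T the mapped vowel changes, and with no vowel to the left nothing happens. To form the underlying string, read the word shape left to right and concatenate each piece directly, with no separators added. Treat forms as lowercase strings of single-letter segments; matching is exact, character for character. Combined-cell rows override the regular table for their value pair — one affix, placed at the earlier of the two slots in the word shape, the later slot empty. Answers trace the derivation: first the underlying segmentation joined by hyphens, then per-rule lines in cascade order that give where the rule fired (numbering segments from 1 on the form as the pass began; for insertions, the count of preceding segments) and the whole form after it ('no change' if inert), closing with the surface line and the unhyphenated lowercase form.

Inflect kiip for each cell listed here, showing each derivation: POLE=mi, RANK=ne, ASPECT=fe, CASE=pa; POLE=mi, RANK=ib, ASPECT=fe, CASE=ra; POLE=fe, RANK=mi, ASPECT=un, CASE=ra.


cell POLE=mi, RANK=ne, ASPECT=fe, CASE=pa:
underlying: kiip-tt-zu-di-ul
1. e -> o, i -> u / B C0 _: fires at position(s) 10: kiipttzuduul
2. f -> v, k -> g, p -> b, s -> z, t -> d / _ Z: fires at position(s) 6: kiiptdzuduul
surface: kiiptdzuduul

cell POLE=mi, RANK=ib, ASPECT=fe, CASE=ra:
underlying: kiip-k-zu-zo-ul
1. e -> o, i -> u / B C0 _: no change
2. f -> v, k -> g, p -> b, s -> z, t -> d / _ Z: fires at position(s) 5: kiipgzuzoul
surface: kiipgzuzoul

cell POLE=fe, RANK=mi, ASPECT=un, CASE=ra:
underlying: kiip-k-log-z-tev
1. e -> o, i -> u / B C0 _: fires at position(s) 11: kiipklogztov
2. f -> v, k -> g, p -> b, s -> z, t -> d / _ Z: no change
surface: kiipklogztov


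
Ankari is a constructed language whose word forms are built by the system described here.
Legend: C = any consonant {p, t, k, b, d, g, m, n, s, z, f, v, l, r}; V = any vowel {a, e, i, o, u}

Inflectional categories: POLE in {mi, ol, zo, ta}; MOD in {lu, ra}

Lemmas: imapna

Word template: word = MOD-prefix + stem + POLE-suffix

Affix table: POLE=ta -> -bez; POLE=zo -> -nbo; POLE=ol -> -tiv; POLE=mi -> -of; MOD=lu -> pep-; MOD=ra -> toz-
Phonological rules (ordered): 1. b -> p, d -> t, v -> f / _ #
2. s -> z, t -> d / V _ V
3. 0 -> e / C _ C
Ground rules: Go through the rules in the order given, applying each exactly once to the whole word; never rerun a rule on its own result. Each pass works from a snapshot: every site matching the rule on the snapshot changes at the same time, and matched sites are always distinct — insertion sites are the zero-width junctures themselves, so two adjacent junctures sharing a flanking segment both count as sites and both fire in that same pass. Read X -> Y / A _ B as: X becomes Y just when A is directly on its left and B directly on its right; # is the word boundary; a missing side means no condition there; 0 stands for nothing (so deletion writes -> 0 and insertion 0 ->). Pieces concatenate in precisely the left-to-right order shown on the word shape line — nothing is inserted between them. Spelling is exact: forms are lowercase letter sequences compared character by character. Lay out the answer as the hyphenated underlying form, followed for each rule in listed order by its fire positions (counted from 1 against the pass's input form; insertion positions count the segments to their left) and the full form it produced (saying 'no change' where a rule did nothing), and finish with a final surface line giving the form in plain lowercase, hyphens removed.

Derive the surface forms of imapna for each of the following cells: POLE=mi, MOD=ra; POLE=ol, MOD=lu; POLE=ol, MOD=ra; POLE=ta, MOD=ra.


cell POLE=mi, MOD=ra:
underlying: toz-imapna-of
1. b -> p, d -> t, v -> f / _ #: no change
2. s -> z, t -> d / V _ V: no change
3. 0 -> e / C _ C: inserts after position(s) 7: tozimapenaof
surface: tozimapenaof

cell POLE=ol, MOD=lu:
underlying: pep-imapna-tiv
1. b -> p, d -> t, v -> f / _ #: fires at position(s) 12: pepimapnatif
2. s -> z, t -> d / V _ V: fires at position(s) 10: pepimapnadif
3. 0 -> e / C _ C: inserts after position(s) 7: pepimapenadif
surface: pepimapenadif

cell POLE=ol, MOD=ra:
underlying: toz-imapna-tiv
1. b -> p, d -> t, v -> f / _ #: fires at position(s) 12: tozimapnatif
2. s -> z, t -> d / V _ V: fires at position(s) 10: tozimapnadif
3. 0 -> e / C _ C: inserts after position(s) 7: tozimapenadif
surface: tozimapenadif

cell POLE=ta, MOD=ra:
underlying: toz-imapna-bez
1. b -> p, d -> t, v -> f / _ #: no change
2. s -> z, t -> d / V _ V: no change
3. 0 -> e / C _ C: inserts after position(s) 7: tozimapenabez
surface: tozimapenabez


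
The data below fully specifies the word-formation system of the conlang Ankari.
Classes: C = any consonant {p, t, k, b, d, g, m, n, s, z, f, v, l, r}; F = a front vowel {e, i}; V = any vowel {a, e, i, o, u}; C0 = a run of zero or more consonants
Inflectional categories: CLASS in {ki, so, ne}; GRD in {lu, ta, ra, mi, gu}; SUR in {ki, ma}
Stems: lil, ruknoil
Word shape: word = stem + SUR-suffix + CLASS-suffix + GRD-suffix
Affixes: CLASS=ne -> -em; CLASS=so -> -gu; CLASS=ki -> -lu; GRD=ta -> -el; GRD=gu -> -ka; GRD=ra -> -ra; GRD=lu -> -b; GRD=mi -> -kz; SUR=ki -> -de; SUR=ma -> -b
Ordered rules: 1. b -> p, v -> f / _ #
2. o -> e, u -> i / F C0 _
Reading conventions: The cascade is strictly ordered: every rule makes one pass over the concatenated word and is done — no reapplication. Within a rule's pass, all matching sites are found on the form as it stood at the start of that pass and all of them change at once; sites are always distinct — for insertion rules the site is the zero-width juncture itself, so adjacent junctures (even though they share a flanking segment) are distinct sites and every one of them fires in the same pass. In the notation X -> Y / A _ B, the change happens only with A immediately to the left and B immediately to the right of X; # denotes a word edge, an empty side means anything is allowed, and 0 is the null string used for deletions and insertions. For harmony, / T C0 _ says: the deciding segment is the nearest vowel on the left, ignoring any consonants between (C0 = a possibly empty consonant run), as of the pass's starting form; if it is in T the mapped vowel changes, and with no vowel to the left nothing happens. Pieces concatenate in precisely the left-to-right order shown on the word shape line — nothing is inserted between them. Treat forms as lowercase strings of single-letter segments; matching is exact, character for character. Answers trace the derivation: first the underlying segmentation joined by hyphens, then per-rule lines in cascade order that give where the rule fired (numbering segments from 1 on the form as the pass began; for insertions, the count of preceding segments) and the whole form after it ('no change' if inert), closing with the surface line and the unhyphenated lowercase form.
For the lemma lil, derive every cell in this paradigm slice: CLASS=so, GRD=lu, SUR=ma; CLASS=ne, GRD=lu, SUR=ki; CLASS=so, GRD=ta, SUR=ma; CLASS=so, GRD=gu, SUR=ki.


cell CLASS=so, GRD=lu, SUR=ma:
underlying: lil-b-gu-b
1. b -> p, v -> f / _ #: fires at position(s) 7: lilbgup
2. o -> e, u -> i / F C0 _: fires at position(s) 6: lilbgip
surface: lilbgip

cell CLASS=ne, GRD=lu, SUR=ki:
underlying: lil-de-em-b
1. b -> p, v -> f / _ #: fires at position(s) 8: lildeemp
2. o -> e, u -> i / F C0 _: no change
surface: lildeemp

cell CLASS=so, GRD=ta, SUR=ma:
underlying: lil-b-gu-el
1. b -> p, v -> f / _ #: no change
2. o -> e, u -> i / F C0 _: fires at position(s) 6: lilbgiel
surface: lilbgiel

cell CLASS=so, GRD=gu, SUR=ki:
underlying: lil-de-gu-ka
1. b -> p, v -> f / _ #: no change
2. o -> e, u -> i / F C0 _: fires at position(s) 7: lildegika
surface: lildegika


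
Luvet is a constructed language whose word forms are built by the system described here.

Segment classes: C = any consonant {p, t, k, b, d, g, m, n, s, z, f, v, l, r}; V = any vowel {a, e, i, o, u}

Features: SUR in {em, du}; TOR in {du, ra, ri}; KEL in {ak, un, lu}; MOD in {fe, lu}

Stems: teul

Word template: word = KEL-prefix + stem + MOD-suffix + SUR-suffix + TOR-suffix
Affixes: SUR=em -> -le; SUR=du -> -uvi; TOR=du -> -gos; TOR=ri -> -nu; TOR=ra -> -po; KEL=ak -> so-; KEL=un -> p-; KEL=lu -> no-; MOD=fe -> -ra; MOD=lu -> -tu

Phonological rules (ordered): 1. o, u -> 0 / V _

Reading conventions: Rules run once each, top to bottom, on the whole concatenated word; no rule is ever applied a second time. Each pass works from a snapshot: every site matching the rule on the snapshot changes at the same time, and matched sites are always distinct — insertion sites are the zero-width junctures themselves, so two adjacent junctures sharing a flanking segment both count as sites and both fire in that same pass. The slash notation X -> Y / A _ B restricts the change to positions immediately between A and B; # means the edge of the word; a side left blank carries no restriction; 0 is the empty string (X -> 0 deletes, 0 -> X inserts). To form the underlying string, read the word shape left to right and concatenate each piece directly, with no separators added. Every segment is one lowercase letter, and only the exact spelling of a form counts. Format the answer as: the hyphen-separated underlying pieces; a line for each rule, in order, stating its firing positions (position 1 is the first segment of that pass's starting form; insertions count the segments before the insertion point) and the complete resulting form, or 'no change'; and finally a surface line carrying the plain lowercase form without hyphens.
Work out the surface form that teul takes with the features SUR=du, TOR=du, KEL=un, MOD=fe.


underlying: p-teul-ra-uvi-gos
1. o, u -> 0 / V _: fires at position(s) 4, 8: ptelravigos
surface: ptelravigos
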